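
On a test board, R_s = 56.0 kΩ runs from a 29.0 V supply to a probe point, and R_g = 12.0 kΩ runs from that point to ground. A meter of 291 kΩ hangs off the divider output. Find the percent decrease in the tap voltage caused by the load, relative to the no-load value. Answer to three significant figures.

The divider's output (Thévenin) resistance is R_s‖R_g = 9.882 kΩ.
Fractional drop under load = R_th/(R_th + R_L) = 9.882 / (9.882 + 291) = 0.03284.
So the output falls by 3.28 %.

3.28 %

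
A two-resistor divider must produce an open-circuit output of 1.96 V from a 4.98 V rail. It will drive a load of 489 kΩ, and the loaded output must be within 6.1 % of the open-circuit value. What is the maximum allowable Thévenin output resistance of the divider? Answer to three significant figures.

R_th ≤ 31.8 kΩ

Loading drop = R_th/(R_th + R_L) ≤ 0.0610, so R_th ≤ R_L · ε/(1−ε) = 489 kΩ × 0.0610/0.9390 = 31.8 kΩ.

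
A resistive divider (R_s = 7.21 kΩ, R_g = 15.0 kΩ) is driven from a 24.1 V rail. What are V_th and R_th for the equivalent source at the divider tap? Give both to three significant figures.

V_th = 16.3 V, R_th = 4.87 kΩ

V_th is the open-circuit tap voltage: 24.1 × 15.0/(7.21 + 15.0) = 16.3 V.
With the supply zeroed, R_s and R_g appear in parallel from the tap: R_th = R_s‖R_g = (7.21 × 15.0)/22.21 = 4.87 kΩ.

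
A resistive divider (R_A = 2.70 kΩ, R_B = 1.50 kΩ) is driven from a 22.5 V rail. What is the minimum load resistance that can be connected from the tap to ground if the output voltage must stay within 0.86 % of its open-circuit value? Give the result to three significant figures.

Output resistance R_th = R_A‖R_B = (2700 × 1500)/4200 = 964.3 Ω.
The fractional drop is R_th/(R_th + R_L); requiring this ≤ 0.00860 gives R_L ≥ R_th(1/0.00860 − 1) = 964.3 × 115.3 = 111 kΩ.

R_L(min) ≈ 111 kΩ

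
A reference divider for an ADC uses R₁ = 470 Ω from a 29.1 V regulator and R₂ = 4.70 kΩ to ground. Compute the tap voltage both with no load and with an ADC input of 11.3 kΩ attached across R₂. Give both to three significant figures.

Unloaded: 26.5 V; loaded: 25.5 V

Open-circuit: V = 29.1 × 4700/(470 + 4700) = 26.5 V.
With the load, R₂ becomes R₂‖R_L = 3319 Ω, so V = 29.1 × 3319/3789 = 25.5 V.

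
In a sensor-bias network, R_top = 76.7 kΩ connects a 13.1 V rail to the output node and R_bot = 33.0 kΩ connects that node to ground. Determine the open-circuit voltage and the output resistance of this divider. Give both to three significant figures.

V_th = 3.94 V, R_th = 23.1 kΩ

V_th is the open-circuit tap voltage: 13.1 × 33.0/(76.7 + 33.0) = 3.94 V.
With the supply zeroed, R_top and R_bot appear in parallel from the tap: R_th = R_top‖R_bot = (76.7 × 33.0)/109.7 = 23.1 kΩ.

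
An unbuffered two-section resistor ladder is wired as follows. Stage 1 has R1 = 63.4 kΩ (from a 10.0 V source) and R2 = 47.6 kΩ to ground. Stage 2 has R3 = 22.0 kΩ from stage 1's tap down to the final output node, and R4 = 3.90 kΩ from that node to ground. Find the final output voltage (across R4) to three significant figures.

Stage 2 presents R3+R4 = 25.90 kΩ as a load on stage 1's tap.
Stage 1's lower leg becomes R2‖(R3+R4) = 16.77 kΩ, so V_mid = 10.0 × 16.77/80.17 = 2.092 V.
Stage 2 is itself unloaded: V_out = V_mid × R4/(R3+R4) = 2.092 × 3.90/25.90 = 0.315 V.

V_out ≈ 0.315 V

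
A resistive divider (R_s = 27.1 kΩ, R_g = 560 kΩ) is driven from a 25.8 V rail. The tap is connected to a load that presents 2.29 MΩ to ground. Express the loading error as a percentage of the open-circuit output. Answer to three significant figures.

1.12 %

The divider's output (Thévenin) resistance is R_s‖R_g = 25.85 kΩ.
Fractional drop under load = R_th/(R_th + R_L) = 25.85 / (25.85 + 2290) = 0.01116.
So the output falls by 1.12 %.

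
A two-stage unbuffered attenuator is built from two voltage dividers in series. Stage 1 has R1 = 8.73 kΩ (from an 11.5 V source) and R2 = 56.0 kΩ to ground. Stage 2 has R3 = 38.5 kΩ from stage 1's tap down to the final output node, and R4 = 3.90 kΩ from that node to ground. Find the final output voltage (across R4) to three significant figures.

Stage 2 presents R3+R4 = 42.40 kΩ as a load on stage 1's tap.
Stage 1's lower leg becomes R2‖(R3+R4) = 24.13 kΩ, so V_mid = 11.5 × 24.13/32.86 = 8.445 V.
Stage 2 is itself unloaded: V_out = V_mid × R4/(R3+R4) = 8.445 × 3.90/42.40 = 0.777 V.

V_out ≈ 0.777 V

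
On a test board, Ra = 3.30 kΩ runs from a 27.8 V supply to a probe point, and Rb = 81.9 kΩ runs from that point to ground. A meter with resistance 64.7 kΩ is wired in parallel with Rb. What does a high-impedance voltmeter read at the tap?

V_out ≈ 25.5 V

The load sits in parallel with Rb: Rb‖R_L = (81.9 × 64.7) / (81.9 + 64.7) = 36.15 kΩ.
V_out = 27.8 × 36.15 / (3.30 + 36.15) = 27.8 × 36.15/39.45 = 25.5 V.
(Unloaded it would have been 26.7 V.)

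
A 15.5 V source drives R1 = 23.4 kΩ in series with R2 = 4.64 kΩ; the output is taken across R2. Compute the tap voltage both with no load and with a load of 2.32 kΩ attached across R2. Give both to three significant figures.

Unloaded: 2.56 V; loaded: 0.961 V

Open-circuit: V = 15.5 × 4.64/(23.4 + 4.64) = 2.56 V.
With the load, R2 becomes R2‖R_L = 1.547 kΩ, so V = 15.5 × 1.547/24.95 = 0.961 V.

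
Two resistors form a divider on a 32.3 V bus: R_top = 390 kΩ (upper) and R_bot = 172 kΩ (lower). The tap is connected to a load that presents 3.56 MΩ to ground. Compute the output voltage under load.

The load sits in parallel with R_bot: R_bot‖R_L = (172 × 3560) / (172 + 3560) = 164.1 kΩ.
V_out = 32.3 × 164.1 / (390 + 164.1) = 32.3 × 164.1/554.1 = 9.56 V.
(Unloaded it would have been 9.89 V.)

V_out ≈ 9.56 V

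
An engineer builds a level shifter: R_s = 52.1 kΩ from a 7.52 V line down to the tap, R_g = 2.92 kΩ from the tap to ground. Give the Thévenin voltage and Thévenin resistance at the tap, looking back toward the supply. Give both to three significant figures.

V_th is the open-circuit tap voltage: 7.52 × 2.92/(52.1 + 2.92) = 0.399 V.
With the supply zeroed, R_s and R_g appear in parallel from the tap: R_th = R_s‖R_g = (52.1 × 2.92)/55.02 = 2.77 kΩ.

V_th = 0.399 V, R_th = 2.77 kΩ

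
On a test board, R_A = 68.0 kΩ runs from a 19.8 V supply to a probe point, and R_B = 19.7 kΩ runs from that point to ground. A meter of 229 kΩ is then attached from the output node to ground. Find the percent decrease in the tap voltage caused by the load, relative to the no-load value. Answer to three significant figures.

The divider's output (Thévenin) resistance is R_A‖R_B = 15.27 kΩ.
Fractional drop under load = R_th/(R_th + R_L) = 15.27 / (15.27 + 229) = 0.06253.
So the output falls by 6.25 %.

6.25 %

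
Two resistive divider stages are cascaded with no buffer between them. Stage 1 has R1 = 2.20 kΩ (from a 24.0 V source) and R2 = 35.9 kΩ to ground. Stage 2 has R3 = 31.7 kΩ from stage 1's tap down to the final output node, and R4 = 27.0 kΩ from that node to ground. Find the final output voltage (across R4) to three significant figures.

V_out ≈ 10.0 V

Stage 2 presents R3+R4 = 58.70 kΩ as a load on stage 1's tap.
Stage 1's lower leg becomes R2‖(R3+R4) = 22.28 kΩ, so V_mid = 24.0 × 22.28/24.48 = 21.84 V.
Stage 2 is itself unloaded: V_out = V_mid × R4/(R3+R4) = 21.84 × 27.0/58.70 = 10.0 V.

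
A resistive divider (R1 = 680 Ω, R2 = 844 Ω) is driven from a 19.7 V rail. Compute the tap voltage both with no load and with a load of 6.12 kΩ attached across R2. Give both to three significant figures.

Open-circuit: V = 19.7 × 844/(680 + 844) = 10.9 V.
With the load, R2 becomes R2‖R_L = 741.7 Ω, so V = 19.7 × 741.7/1422 = 10.3 V.

Unloaded: 10.9 V; loaded: 10.3 V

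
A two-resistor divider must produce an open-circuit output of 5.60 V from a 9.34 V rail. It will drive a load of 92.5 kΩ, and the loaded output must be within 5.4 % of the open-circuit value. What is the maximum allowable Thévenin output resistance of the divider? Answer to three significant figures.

R_th ≤ 5.28 kΩ

Loading drop = R_th/(R_th + R_L) ≤ 0.0540, so R_th ≤ R_L · ε/(1−ε) = 92.5 kΩ × 0.0540/0.9460 = 5.28 kΩ.
(Any R1, R2 with R2/(R1+R2) = 0.600 and R1‖R2 ≤ 5.28 kΩ will meet the spec.)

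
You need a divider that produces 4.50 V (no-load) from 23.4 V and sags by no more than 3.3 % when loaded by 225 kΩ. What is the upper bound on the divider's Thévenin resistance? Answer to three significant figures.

Loading drop = R_th/(R_th + R_L) ≤ 0.0330, so R_th ≤ R_L · ε/(1−ε) = 225 kΩ × 0.0330/0.9670 = 7.68 kΩ.
(Any R1, R2 with R2/(R1+R2) = 0.192 and R1‖R2 ≤ 7.68 kΩ will meet the spec.)

R_th ≤ 7.68 kΩ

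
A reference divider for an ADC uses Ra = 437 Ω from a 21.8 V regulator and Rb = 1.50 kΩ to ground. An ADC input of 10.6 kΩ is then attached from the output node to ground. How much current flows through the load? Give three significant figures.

Rb‖R_L = 1314 Ω; V_out = 21.8 × 1314/1751 = 16.36 V.
I_L = V_out / R_L = 16.36 / 10.6 kΩ = 1.54 mA.

I_L ≈ 1.54 mA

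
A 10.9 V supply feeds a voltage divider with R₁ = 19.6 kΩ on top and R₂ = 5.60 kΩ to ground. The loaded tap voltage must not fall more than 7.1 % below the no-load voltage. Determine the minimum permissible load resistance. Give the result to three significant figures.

Output resistance R_th = R₁‖R₂ = (19.6 × 5.60)/25.20 = 4.356 kΩ.
The fractional drop is R_th/(R_th + R_L); requiring this ≤ 0.0710 gives R_L ≥ R_th(1/0.0710 − 1) = 4.356 × 13.08 = 57.0 kΩ.

R_L(min) ≈ 57.0 kΩ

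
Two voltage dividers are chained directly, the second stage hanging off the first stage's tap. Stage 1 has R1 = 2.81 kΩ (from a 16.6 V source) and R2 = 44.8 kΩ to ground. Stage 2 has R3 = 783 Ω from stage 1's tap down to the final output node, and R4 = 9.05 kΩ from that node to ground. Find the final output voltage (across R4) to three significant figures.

V_out ≈ 11.3 V

Stage 2 presents R3+R4 = 9833 Ω as a load on stage 1's tap.
Stage 1's lower leg becomes R2‖(R3+R4) = 8063 Ω, so V_mid = 16.6 × 8063/10870 = 12.31 V.
Stage 2 is itself unloaded: V_out = V_mid × R4/(R3+R4) = 12.31 × 9050/9833 = 11.3 V.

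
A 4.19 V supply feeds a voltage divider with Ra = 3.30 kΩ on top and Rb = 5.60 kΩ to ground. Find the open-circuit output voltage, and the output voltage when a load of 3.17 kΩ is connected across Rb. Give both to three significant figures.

Unloaded: 2.64 V; loaded: 1.59 V

Open-circuit: V = 4.19 × 5.60/(3.30 + 5.60) = 2.64 V.
With the load, Rb becomes Rb‖R_L = 2.024 kΩ, so V = 4.19 × 2.024/5.324 = 1.59 V.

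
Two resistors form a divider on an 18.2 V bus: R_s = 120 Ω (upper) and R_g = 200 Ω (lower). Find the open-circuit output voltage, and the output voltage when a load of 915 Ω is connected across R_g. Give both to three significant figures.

Unloaded: 11.4 V; loaded: 10.5 V

Open-circuit: V = 18.2 × 200/(120 + 200) = 11.4 V.
With the load, R_g becomes R_g‖R_L = 164.1 Ω, so V = 18.2 × 164.1/284.1 = 10.5 V.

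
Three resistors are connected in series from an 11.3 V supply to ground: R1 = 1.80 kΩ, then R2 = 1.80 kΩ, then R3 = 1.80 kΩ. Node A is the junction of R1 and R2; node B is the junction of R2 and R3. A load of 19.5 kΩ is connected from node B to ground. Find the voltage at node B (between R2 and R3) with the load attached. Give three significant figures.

At node B, R3 is in parallel with the load: R3‖R_L = 1.648 kΩ.
Below node A the resistance is R2 + (R3‖R_L) = 3.448 kΩ, so V_A = 11.3 × 3.448/5.248 = 7.424 V.
Then V_B = V_A × (R3‖R_L)/(R2 + R3‖R_L) = 7.424 × 1.648/3.448 = 3.55 V.

V ≈ 3.55 V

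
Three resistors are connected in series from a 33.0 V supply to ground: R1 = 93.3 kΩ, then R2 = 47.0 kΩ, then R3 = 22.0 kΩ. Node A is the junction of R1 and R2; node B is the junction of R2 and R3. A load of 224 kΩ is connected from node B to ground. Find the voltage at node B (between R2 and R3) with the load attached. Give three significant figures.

V ≈ 4.12 V

At node B, R3 is in parallel with the load: R3‖R_L = 20.03 kΩ.
Below node A the resistance is R2 + (R3‖R_L) = 67.03 kΩ, so V_A = 33.0 × 67.03/160.3 = 13.80 V.
Then V_B = V_A × (R3‖R_L)/(R2 + R3‖R_L) = 13.80 × 20.03/67.03 = 4.12 V.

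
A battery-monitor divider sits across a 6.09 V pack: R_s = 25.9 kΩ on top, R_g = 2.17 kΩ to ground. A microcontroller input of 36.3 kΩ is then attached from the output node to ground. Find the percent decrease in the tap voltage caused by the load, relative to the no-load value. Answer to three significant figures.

The divider's output (Thévenin) resistance is R_s‖R_g = 2.002 kΩ.
Fractional drop under load = R_th/(R_th + R_L) = 2.002 / (2.002 + 36.3) = 0.05227.
So the output falls by 5.23 %.

5.23 %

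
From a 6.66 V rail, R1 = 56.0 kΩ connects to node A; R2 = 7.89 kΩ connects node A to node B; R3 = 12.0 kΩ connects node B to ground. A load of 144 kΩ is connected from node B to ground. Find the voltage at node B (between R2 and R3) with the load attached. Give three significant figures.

At node B, R3 is in parallel with the load: R3‖R_L = 11.08 kΩ.
Below node A the resistance is R2 + (R3‖R_L) = 18.97 kΩ, so V_A = 6.66 × 18.97/74.97 = 1.685 V.
Then V_B = V_A × (R3‖R_L)/(R2 + R3‖R_L) = 1.685 × 11.08/18.97 = 0.984 V.

V ≈ 0.984 V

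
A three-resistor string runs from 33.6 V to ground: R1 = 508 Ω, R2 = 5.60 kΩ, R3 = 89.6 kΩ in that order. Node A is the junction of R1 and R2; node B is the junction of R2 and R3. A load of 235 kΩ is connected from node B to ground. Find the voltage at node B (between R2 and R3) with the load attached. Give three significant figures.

V ≈ 30.7 V

At node B, R3 is in parallel with the load: R3‖R_L = 64870 Ω.
Below node A the resistance is R2 + (R3‖R_L) = 70470 Ω, so V_A = 33.6 × 70470/70980 = 33.36 V.
Then V_B = V_A × (R3‖R_L)/(R2 + R3‖R_L) = 33.36 × 64870/70470 = 30.7 V.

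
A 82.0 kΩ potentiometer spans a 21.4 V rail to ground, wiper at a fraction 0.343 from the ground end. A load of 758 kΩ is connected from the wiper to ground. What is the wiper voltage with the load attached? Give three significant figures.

The wiper splits the pot into (1−α)R = 53.87 kΩ above and αR = 28.13 kΩ below.
Lower section ‖ load = 27.12 kΩ.
V_wiper = 21.4 × 27.12/(53.87 + 27.12) = 7.17 V.

V ≈ 7.17 V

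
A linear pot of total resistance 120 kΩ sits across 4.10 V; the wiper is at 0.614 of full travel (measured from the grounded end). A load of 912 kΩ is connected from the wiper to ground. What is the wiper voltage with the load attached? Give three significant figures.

The wiper splits the pot into (1−α)R = 46.32 kΩ above and αR = 73.68 kΩ below.
Lower section ‖ load = 68.17 kΩ.
V_wiper = 4.10 × 68.17/(46.32 + 68.17) = 2.44 V.

V ≈ 2.44 V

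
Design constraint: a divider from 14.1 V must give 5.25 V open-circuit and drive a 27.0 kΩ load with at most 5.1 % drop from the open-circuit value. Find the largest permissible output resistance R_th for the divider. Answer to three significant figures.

Loading drop = R_th/(R_th + R_L) ≤ 0.0510, so R_th ≤ R_L · ε/(1−ε) = 27.0 kΩ × 0.0510/0.9490 = 1.45 kΩ.

R_th ≤ 1.45 kΩ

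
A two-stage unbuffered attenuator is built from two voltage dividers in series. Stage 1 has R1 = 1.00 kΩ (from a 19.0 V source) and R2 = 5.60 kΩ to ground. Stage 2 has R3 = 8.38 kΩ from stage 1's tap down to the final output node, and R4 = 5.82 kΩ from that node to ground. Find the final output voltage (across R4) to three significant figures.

V_out ≈ 6.23 V

Stage 2 presents R3+R4 = 14.20 kΩ as a load on stage 1's tap.
Stage 1's lower leg becomes R2‖(R3+R4) = 4.016 kΩ, so V_mid = 19.0 × 4.016/5.016 = 15.21 V.
Stage 2 is itself unloaded: V_out = V_mid × R4/(R3+R4) = 15.21 × 5.82/14.20 = 6.23 V.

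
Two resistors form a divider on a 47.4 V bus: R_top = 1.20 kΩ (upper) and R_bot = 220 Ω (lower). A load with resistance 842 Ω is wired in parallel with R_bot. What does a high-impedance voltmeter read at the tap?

V_out ≈ 6.02 V

The load sits in parallel with R_bot: R_bot‖R_L = (220 × 842) / (220 + 842) = 174.4 Ω.
V_out = 47.4 × 174.4 / (1200 + 174.4) = 47.4 × 174.4/1374 = 6.02 V.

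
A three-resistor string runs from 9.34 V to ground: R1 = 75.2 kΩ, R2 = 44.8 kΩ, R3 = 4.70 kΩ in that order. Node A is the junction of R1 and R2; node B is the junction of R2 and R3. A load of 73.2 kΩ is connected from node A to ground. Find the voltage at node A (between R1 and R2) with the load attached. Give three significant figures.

V ≈ 2.63 V

Below node A the series string R2+R3 = 49.50 kΩ sits in parallel with the 73.2 kΩ load: 29.53 kΩ.
V_A = 9.34 × 29.53/(75.2 + 29.53) = 2.63 V.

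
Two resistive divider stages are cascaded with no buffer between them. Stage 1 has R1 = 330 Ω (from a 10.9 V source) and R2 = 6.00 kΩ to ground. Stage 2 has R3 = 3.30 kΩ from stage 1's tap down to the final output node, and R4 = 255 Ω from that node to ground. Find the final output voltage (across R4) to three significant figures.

Stage 2 presents R3+R4 = 3555 Ω as a load on stage 1's tap.
Stage 1's lower leg becomes R2‖(R3+R4) = 2232 Ω, so V_mid = 10.9 × 2232/2562 = 9.496 V.
Stage 2 is itself unloaded: V_out = V_mid × R4/(R3+R4) = 9.496 × 255/3555 = 0.681 V.

V_out ≈ 0.681 V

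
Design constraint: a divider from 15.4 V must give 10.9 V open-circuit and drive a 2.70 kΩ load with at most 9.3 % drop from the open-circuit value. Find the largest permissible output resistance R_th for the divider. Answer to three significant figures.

Loading drop = R_th/(R_th + R_L) ≤ 0.0930, so R_th ≤ R_L · ε/(1−ε) = 2.70 kΩ × 0.0930/0.9070 = 277 Ω.
(Any R1, R2 with R2/(R1+R2) = 0.708 and R1‖R2 ≤ 277 Ω will meet the spec.)

R_th ≤ 277 Ω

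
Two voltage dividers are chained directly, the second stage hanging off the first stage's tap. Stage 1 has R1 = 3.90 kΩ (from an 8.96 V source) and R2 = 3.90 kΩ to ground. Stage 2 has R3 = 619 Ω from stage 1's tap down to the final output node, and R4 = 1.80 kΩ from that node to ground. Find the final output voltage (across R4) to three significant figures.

V_out ≈ 1.85 V

Stage 2 presents R3+R4 = 2419 Ω as a load on stage 1's tap.
Stage 1's lower leg becomes R2‖(R3+R4) = 1493 Ω, so V_mid = 8.96 × 1493/5393 = 2.480 V.
Stage 2 is itself unloaded: V_out = V_mid × R4/(R3+R4) = 2.480 × 1800/2419 = 1.85 V.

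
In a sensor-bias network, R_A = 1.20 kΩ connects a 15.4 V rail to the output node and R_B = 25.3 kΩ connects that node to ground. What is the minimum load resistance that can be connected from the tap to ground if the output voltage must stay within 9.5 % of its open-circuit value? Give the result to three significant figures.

Output resistance R_th = R_A‖R_B = (1.20 × 25.3)/26.50 = 1.146 kΩ.
The fractional drop is R_th/(R_th + R_L); requiring this ≤ 0.0950 gives R_L ≥ R_th(1/0.0950 − 1) = 1.146 × 9.526 = 10.9 kΩ.

R_L(min) ≈ 10.9 kΩ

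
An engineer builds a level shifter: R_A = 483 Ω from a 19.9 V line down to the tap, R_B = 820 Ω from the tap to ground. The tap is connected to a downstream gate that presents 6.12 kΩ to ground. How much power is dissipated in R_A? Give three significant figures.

P ≈ 131 mW

Total resistance from the source is R_A + (R_B‖R_L) = 1206 Ω, so I = 19.9/1206 Ω = 16.50 mA.
P = I²·R_A = (16.50 mA)² × 483 Ω = 131 mW.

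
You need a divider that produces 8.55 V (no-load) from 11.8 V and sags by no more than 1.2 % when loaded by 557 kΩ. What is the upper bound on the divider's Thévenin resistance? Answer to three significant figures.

Loading drop = R_th/(R_th + R_L) ≤ 0.0120, so R_th ≤ R_L · ε/(1−ε) = 557 kΩ × 0.0120/0.9880 = 6.77 kΩ.
(Any R1, R2 with R2/(R1+R2) = 0.725 and R1‖R2 ≤ 6.77 kΩ will meet the spec.)

R_th ≤ 6.77 kΩ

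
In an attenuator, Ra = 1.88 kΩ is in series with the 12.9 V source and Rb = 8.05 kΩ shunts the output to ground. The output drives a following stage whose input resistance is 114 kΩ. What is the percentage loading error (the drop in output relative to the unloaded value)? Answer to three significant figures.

The divider's output (Thévenin) resistance is Ra‖Rb = 1.524 kΩ.
Fractional drop under load = R_th/(R_th + R_L) = 1.524 / (1.524 + 114) = 0.01319.
So the output falls by 1.32 %.

1.32 %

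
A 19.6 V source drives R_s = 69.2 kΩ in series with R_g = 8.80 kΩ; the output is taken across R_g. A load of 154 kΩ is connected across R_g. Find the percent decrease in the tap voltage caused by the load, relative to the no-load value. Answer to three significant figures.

4.82 %

The divider's output (Thévenin) resistance is R_s‖R_g = 7.807 kΩ.
Fractional drop under load = R_th/(R_th + R_L) = 7.807 / (7.807 + 154) = 0.04825.
So the output falls by 4.82 %.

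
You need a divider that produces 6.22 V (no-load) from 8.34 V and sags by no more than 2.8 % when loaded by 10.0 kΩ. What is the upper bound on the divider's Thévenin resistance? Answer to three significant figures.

R_th ≤ 288 Ω

Loading drop = R_th/(R_th + R_L) ≤ 0.0280, so R_th ≤ R_L · ε/(1−ε) = 10.0 kΩ × 0.0280/0.9720 = 288 Ω.
(Any R1, R2 with R2/(R1+R2) = 0.746 and R1‖R2 ≤ 288 Ω will meet the spec.)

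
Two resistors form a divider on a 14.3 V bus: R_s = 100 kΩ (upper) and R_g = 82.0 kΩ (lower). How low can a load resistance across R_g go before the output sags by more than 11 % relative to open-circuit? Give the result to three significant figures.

Output resistance R_th = R_s‖R_g = (100 × 82.0)/182.0 = 45.05 kΩ.
The fractional drop is R_th/(R_th + R_L); requiring this ≤ 0.110 gives R_L ≥ R_th(1/0.110 − 1) = 45.05 × 8.091 = 365 kΩ.

R_L(min) ≈ 365 kΩ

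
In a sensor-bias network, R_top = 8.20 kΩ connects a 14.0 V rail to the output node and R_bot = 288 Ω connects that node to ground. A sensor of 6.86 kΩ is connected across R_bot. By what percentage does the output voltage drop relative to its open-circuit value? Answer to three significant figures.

The divider's output (Thévenin) resistance is R_top‖R_bot = 278.2 Ω.
Fractional drop under load = R_th/(R_th + R_L) = 278.2 / (278.2 + 6860) = 0.03898.
So the output falls by 3.90 %.

3.90 %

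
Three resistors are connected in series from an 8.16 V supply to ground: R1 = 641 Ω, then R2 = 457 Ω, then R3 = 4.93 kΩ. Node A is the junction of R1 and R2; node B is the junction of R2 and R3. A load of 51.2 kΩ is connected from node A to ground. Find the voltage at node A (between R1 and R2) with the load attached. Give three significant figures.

V ≈ 7.21 V

Below node A the series string R2+R3 = 5387 Ω sits in parallel with the 51200 Ω load: 4874 Ω.
V_A = 8.16 × 4874/(641 + 4874) = 7.21 V.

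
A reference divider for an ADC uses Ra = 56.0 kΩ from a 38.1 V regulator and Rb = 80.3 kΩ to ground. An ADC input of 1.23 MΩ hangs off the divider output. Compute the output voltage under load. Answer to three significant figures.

The load sits in parallel with Rb: Rb‖R_L = (80.3 × 1230) / (80.3 + 1230) = 75.38 kΩ.
V_out = 38.1 × 75.38 / (56.0 + 75.38) = 38.1 × 75.38/131.4 = 21.9 V.
(Unloaded it would have been 22.4 V.)

V_out ≈ 21.9 V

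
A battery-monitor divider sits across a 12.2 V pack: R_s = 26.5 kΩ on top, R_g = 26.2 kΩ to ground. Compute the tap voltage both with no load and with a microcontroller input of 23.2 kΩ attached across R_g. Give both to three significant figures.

Unloaded: 6.07 V; loaded: 3.87 V

Open-circuit: V = 12.2 × 26.2/(26.5 + 26.2) = 6.07 V.
With the load, R_g becomes R_g‖R_L = 12.30 kΩ, so V = 12.2 × 12.30/38.80 = 3.87 V.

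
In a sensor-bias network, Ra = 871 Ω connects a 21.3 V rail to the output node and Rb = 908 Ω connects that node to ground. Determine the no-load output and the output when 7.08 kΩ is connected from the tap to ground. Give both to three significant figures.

Unloaded: 10.9 V; loaded: 10.2 V

Open-circuit: V = 21.3 × 908/(871 + 908) = 10.9 V.
With the load, Rb becomes Rb‖R_L = 804.8 Ω, so V = 21.3 × 804.8/1676 = 10.2 V.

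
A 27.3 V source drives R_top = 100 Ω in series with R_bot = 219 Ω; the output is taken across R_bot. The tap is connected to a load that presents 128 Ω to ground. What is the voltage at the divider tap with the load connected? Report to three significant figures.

The load sits in parallel with R_bot: R_bot‖R_L = (219 × 128) / (219 + 128) = 80.78 Ω.
V_out = 27.3 × 80.78 / (100 + 80.78) = 27.3 × 80.78/180.8 = 12.2 V.

V_out ≈ 12.2 V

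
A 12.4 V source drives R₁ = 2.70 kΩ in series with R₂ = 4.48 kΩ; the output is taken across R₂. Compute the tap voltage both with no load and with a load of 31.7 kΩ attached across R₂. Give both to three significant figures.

Unloaded: 7.74 V; loaded: 7.35 V

Open-circuit: V = 12.4 × 4.48/(2.70 + 4.48) = 7.74 V.
With the load, R₂ becomes R₂‖R_L = 3.925 kΩ, so V = 12.4 × 3.925/6.625 = 7.35 V.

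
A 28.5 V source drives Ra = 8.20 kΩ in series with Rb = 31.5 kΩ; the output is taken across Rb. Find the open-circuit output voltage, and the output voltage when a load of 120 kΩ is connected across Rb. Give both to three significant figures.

Open-circuit: V = 28.5 × 31.5/(8.20 + 31.5) = 22.6 V.
With the load, Rb becomes Rb‖R_L = 24.95 kΩ, so V = 28.5 × 24.95/33.15 = 21.5 V.

Unloaded: 22.6 V; loaded: 21.5 V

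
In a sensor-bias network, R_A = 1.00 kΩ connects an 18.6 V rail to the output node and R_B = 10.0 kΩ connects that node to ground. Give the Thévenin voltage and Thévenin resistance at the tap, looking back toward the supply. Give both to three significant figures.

V_th is the open-circuit tap voltage: 18.6 × 10.0/(1.00 + 10.0) = 16.9 V.
With the supply zeroed, R_A and R_B appear in parallel from the tap: R_th = R_A‖R_B = (1.00 × 10.0)/11.00 = 909 Ω.

V_th = 16.9 V, R_th = 909 Ω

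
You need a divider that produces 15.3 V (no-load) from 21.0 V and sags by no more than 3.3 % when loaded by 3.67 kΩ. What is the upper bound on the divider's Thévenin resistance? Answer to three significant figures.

R_th ≤ 125 Ω

Loading drop = R_th/(R_th + R_L) ≤ 0.0330, so R_th ≤ R_L · ε/(1−ε) = 3.67 kΩ × 0.0330/0.9670 = 125 Ω.
(Any R1, R2 with R2/(R1+R2) = 0.729 and R1‖R2 ≤ 125 Ω will meet the spec.)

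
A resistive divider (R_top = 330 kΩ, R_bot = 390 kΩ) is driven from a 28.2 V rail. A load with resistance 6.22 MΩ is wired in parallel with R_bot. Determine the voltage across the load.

V_out ≈ 14.8 V

The load sits in parallel with R_bot: R_bot‖R_L = (390 × 6220) / (390 + 6220) = 367.0 kΩ.
V_out = 28.2 × 367.0 / (330 + 367.0) = 28.2 × 367.0/697.0 = 14.8 V.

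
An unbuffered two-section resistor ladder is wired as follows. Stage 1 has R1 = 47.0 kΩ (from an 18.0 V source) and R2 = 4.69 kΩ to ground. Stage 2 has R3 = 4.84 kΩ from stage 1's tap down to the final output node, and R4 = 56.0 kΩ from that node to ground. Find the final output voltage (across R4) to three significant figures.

V_out ≈ 1.40 V

Stage 2 presents R3+R4 = 60.84 kΩ as a load on stage 1's tap.
Stage 1's lower leg becomes R2‖(R3+R4) = 4.354 kΩ, so V_mid = 18.0 × 4.354/51.35 = 1.526 V.
Stage 2 is itself unloaded: V_out = V_mid × R4/(R3+R4) = 1.526 × 56.0/60.84 = 1.40 V.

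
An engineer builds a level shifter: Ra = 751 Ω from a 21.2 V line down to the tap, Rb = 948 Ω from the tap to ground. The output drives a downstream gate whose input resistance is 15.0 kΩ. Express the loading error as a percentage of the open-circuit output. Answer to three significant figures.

2.72 %

The divider's output (Thévenin) resistance is Ra‖Rb = 419.0 Ω.
Fractional drop under load = R_th/(R_th + R_L) = 419.0 / (419.0 + 15000) = 0.02718.
So the output falls by 2.72 %.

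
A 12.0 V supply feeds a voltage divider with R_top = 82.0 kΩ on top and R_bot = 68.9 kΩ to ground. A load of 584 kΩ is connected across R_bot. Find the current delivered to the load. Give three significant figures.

I_L ≈ 8.82 µA

R_bot‖R_L = 61.63 kΩ; V_out = 12.0 × 61.63/143.6 = 5.149 V.
I_L = V_out / R_L = 5.149 / 584 kΩ = 8.82 µA.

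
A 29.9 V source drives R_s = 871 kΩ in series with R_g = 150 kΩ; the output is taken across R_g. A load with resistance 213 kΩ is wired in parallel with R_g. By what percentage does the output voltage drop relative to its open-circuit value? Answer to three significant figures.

The divider's output (Thévenin) resistance is R_s‖R_g = 128.0 kΩ.
Fractional drop under load = R_th/(R_th + R_L) = 128.0 / (128.0 + 213) = 0.3753.
So the output falls by 37.5 %.

37.5 %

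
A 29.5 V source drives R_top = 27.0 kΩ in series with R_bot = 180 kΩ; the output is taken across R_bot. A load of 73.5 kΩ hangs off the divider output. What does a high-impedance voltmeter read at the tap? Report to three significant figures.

V_out ≈ 19.4 V

The load sits in parallel with R_bot: R_bot‖R_L = (180 × 73.5) / (180 + 73.5) = 52.19 kΩ.
V_out = 29.5 × 52.19 / (27.0 + 52.19) = 29.5 × 52.19/79.19 = 19.4 V.
(Unloaded it would have been 25.7 V.)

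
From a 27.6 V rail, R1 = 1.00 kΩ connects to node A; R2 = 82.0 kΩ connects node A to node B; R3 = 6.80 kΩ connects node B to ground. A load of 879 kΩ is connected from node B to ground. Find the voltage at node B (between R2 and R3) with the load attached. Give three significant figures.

At node B, R3 is in parallel with the load: R3‖R_L = 6.748 kΩ.
Below node A the resistance is R2 + (R3‖R_L) = 88.75 kΩ, so V_A = 27.6 × 88.75/89.75 = 27.29 V.
Then V_B = V_A × (R3‖R_L)/(R2 + R3‖R_L) = 27.29 × 6.748/88.75 = 2.08 V.

V ≈ 2.08 V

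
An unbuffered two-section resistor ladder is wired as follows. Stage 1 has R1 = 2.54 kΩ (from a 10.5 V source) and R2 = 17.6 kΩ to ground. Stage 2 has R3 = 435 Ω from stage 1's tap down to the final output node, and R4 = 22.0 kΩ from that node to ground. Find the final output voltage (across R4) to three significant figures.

V_out ≈ 8.19 V

Stage 2 presents R3+R4 = 22440 Ω as a load on stage 1's tap.
Stage 1's lower leg becomes R2‖(R3+R4) = 9863 Ω, so V_mid = 10.5 × 9863/12400 = 8.350 V.
Stage 2 is itself unloaded: V_out = V_mid × R4/(R3+R4) = 8.350 × 22000/22440 = 8.19 V.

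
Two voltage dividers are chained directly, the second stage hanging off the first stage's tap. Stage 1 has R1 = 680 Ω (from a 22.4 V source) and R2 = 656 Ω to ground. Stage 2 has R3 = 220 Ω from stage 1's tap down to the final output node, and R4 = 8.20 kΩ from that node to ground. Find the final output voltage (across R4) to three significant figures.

Stage 2 presents R3+R4 = 8420 Ω as a load on stage 1's tap.
Stage 1's lower leg becomes R2‖(R3+R4) = 608.6 Ω, so V_mid = 22.4 × 608.6/1289 = 10.58 V.
Stage 2 is itself unloaded: V_out = V_mid × R4/(R3+R4) = 10.58 × 8200/8420 = 10.3 V.

V_out ≈ 10.3 V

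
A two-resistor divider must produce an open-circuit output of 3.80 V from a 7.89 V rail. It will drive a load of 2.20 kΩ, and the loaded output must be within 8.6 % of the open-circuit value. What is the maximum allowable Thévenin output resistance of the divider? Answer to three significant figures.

Loading drop = R_th/(R_th + R_L) ≤ 0.0860, so R_th ≤ R_L · ε/(1−ε) = 2.20 kΩ × 0.0860/0.9140 = 207 Ω.

R_th ≤ 207 Ω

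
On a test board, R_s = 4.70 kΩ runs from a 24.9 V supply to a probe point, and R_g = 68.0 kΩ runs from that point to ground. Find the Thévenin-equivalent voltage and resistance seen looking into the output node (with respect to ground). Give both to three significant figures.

V_th is the open-circuit tap voltage: 24.9 × 68.0/(4.70 + 68.0) = 23.3 V.
With the supply zeroed, R_s and R_g appear in parallel from the tap: R_th = R_s‖R_g = (4.70 × 68.0)/72.70 = 4.40 kΩ.

V_th = 23.3 V, R_th = 4.40 kΩ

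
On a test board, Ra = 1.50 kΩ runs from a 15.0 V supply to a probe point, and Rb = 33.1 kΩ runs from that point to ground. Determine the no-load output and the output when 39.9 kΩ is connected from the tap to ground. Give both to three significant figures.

Unloaded: 14.3 V; loaded: 13.9 V

Open-circuit: V = 15.0 × 33.1/(1.50 + 33.1) = 14.3 V.
With the load, Rb becomes Rb‖R_L = 18.09 kΩ, so V = 15.0 × 18.09/19.59 = 13.9 V.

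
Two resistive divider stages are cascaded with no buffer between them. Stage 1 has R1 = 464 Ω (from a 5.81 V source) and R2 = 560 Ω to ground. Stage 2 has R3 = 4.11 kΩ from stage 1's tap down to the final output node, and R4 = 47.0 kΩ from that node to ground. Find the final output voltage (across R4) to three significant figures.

V_out ≈ 2.91 V

Stage 2 presents R3+R4 = 51110 Ω as a load on stage 1's tap.
Stage 1's lower leg becomes R2‖(R3+R4) = 553.9 Ω, so V_mid = 5.81 × 553.9/1018 = 3.162 V.
Stage 2 is itself unloaded: V_out = V_mid × R4/(R3+R4) = 3.162 × 47000/51110 = 2.91 V.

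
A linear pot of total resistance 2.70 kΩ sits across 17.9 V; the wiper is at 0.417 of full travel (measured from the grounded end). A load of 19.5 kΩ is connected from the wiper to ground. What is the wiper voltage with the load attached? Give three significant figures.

V ≈ 7.22 V

The wiper splits the pot into (1−α)R = 1.574 kΩ above and αR = 1.126 kΩ below.
Lower section ‖ load = 1.064 kΩ.
V_wiper = 17.9 × 1.064/(1.574 + 1.064) = 7.22 V.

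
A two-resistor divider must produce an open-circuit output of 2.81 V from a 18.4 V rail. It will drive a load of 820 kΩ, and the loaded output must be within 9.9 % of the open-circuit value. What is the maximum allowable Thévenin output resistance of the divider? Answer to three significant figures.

R_th ≤ 90.1 kΩ

Loading drop = R_th/(R_th + R_L) ≤ 0.0990, so R_th ≤ R_L · ε/(1−ε) = 820 kΩ × 0.0990/0.9010 = 90.1 kΩ.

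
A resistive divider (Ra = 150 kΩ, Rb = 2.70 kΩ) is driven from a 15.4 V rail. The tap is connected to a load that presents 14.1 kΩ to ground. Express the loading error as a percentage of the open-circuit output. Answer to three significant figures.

15.8 %

The divider's output (Thévenin) resistance is Ra‖Rb = 2.652 kΩ.
Fractional drop under load = R_th/(R_th + R_L) = 2.652 / (2.652 + 14.1) = 0.1583.
So the output falls by 15.8 %.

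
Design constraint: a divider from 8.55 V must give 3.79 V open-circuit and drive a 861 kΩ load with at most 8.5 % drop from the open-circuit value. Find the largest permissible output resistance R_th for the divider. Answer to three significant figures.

Loading drop = R_th/(R_th + R_L) ≤ 0.0850, so R_th ≤ R_L · ε/(1−ε) = 861 kΩ × 0.0850/0.9150 = 80.0 kΩ.

R_th ≤ 80.0 kΩ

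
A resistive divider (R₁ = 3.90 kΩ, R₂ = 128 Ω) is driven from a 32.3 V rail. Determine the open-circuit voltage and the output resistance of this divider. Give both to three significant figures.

V_th = 1.03 V, R_th = 124 Ω

V_th is the open-circuit tap voltage: 32.3 × 128/(3900 + 128) = 1.03 V.
With the supply zeroed, R₁ and R₂ appear in parallel from the tap: R_th = R₁‖R₂ = (3900 × 128)/4028 = 124 Ω.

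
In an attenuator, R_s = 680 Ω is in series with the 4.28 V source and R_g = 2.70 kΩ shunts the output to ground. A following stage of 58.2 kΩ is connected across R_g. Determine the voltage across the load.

The load sits in parallel with R_g: R_g‖R_L = (2700 × 58200) / (2700 + 58200) = 2580 Ω.
V_out = 4.28 × 2580 / (680 + 2580) = 4.28 × 2580/3260 = 3.39 V.
(Unloaded it would have been 3.42 V.)

V_out ≈ 3.39 V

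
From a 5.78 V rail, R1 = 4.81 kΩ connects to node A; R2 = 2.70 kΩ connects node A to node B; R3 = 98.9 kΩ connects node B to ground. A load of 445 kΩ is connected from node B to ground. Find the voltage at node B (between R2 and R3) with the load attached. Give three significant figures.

At node B, R3 is in parallel with the load: R3‖R_L = 80.92 kΩ.
Below node A the resistance is R2 + (R3‖R_L) = 83.62 kΩ, so V_A = 5.78 × 83.62/88.43 = 5.466 V.
Then V_B = V_A × (R3‖R_L)/(R2 + R3‖R_L) = 5.466 × 80.92/83.62 = 5.29 V.

V ≈ 5.29 V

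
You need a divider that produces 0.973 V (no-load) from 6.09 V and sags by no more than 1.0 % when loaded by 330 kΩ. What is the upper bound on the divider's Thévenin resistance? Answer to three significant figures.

Loading drop = R_th/(R_th + R_L) ≤ 0.0100, so R_th ≤ R_L · ε/(1−ε) = 330 kΩ × 0.0100/0.9900 = 3.33 kΩ.
(Any R1, R2 with R2/(R1+R2) = 0.160 and R1‖R2 ≤ 3.33 kΩ will meet the spec.)

R_th ≤ 3.33 kΩ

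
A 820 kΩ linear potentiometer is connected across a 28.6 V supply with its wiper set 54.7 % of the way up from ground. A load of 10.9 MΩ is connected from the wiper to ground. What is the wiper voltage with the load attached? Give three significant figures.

V ≈ 15.4 V

The wiper splits the pot into (1−α)R = 371.5 kΩ above and αR = 448.5 kΩ below.
Lower section ‖ load = 430.8 kΩ.
V_wiper = 28.6 × 430.8/(371.5 + 430.8) = 15.4 V.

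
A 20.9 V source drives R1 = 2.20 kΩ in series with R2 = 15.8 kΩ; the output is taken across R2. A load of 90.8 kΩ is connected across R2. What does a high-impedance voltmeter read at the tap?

The load sits in parallel with R2: R2‖R_L = (15.8 × 90.8) / (15.8 + 90.8) = 13.46 kΩ.
V_out = 20.9 × 13.46 / (2.20 + 13.46) = 20.9 × 13.46/15.66 = 18.0 V.
(Unloaded it would have been 18.3 V.)

V_out ≈ 18.0 V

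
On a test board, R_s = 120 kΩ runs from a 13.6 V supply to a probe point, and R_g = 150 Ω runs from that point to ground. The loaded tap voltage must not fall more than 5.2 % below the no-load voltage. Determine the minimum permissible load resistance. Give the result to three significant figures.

Output resistance R_th = R_s‖R_g = (120000 × 150)/120200 = 149.8 Ω.
The fractional drop is R_th/(R_th + R_L); requiring this ≤ 0.0520 gives R_L ≥ R_th(1/0.0520 − 1) = 149.8 × 18.23 = 2.73 kΩ.

R_L(min) ≈ 2.73 kΩ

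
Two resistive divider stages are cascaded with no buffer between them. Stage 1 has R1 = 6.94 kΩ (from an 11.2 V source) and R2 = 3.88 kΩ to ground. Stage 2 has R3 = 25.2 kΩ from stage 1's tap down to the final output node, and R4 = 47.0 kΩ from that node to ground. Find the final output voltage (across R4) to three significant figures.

Stage 2 presents R3+R4 = 72.20 kΩ as a load on stage 1's tap.
Stage 1's lower leg becomes R2‖(R3+R4) = 3.682 kΩ, so V_mid = 11.2 × 3.682/10.62 = 3.882 V.
Stage 2 is itself unloaded: V_out = V_mid × R4/(R3+R4) = 3.882 × 47.0/72.20 = 2.53 V.

V_out ≈ 2.53 V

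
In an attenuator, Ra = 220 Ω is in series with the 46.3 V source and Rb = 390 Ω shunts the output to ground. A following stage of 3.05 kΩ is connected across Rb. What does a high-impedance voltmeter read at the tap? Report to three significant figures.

The load sits in parallel with Rb: Rb‖R_L = (390 × 3050) / (390 + 3050) = 345.8 Ω.
V_out = 46.3 × 345.8 / (220 + 345.8) = 46.3 × 345.8/565.8 = 28.3 V.

V_out ≈ 28.3 V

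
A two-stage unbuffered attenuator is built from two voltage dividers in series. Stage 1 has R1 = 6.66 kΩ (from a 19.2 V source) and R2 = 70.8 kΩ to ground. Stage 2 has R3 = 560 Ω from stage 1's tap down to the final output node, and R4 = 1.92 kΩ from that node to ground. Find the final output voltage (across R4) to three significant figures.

Stage 2 presents R3+R4 = 2480 Ω as a load on stage 1's tap.
Stage 1's lower leg becomes R2‖(R3+R4) = 2396 Ω, so V_mid = 19.2 × 2396/9056 = 5.080 V.
Stage 2 is itself unloaded: V_out = V_mid × R4/(R3+R4) = 5.080 × 1920/2480 = 3.93 V.

V_out ≈ 3.93 V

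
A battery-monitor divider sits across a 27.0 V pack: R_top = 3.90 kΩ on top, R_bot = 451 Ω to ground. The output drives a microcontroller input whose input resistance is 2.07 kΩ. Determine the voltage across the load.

V_out ≈ 2.34 V

The load sits in parallel with R_bot: R_bot‖R_L = (451 × 2070) / (451 + 2070) = 370.3 Ω.
V_out = 27.0 × 370.3 / (3900 + 370.3) = 27.0 × 370.3/4270 = 2.34 V.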